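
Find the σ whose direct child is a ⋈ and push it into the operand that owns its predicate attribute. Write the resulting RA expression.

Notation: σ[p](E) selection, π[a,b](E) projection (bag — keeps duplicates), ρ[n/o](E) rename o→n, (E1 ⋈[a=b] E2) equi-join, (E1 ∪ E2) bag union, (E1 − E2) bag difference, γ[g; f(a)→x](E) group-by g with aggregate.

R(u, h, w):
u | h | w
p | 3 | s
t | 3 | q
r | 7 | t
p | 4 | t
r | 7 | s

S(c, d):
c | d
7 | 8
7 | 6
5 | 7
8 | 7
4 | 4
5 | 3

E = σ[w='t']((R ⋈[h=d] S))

σ filters on w, owned by the left side.
E' = (σ[w='t'](R) ⋈[h=d] S)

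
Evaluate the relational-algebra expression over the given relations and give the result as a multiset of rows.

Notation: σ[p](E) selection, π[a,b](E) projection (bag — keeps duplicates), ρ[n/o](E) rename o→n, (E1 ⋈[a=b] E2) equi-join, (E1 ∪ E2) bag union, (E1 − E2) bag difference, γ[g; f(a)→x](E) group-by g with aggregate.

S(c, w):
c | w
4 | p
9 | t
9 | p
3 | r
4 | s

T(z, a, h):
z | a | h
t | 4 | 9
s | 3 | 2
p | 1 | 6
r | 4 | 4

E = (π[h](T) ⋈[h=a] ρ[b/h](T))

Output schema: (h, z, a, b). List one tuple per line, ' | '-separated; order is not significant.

Per-node cardinality:
  T → 4
  π[h](T) → 4
  T → 4
  ρ[b/h](T) → 4
  (π[h](T) ⋈[h=a] ρ[b/h](T)) → 2

== RESULT ==
h | z | a | b
4 | r | 4 | 4
4 | t | 4 | 9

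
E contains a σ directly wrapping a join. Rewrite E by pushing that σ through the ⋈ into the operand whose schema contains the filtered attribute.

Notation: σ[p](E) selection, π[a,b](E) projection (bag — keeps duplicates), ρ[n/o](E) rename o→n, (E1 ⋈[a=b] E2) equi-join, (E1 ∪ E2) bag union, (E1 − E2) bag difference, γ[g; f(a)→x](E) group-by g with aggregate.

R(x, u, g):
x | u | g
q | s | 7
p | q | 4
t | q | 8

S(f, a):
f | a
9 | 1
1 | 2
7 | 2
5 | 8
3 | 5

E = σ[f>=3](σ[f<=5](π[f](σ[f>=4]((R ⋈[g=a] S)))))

σ filters on f, owned by the right side.
E' = σ[f>=3](σ[f<=5](π[f]((R ⋈[g=a] σ[f>=4](S)))))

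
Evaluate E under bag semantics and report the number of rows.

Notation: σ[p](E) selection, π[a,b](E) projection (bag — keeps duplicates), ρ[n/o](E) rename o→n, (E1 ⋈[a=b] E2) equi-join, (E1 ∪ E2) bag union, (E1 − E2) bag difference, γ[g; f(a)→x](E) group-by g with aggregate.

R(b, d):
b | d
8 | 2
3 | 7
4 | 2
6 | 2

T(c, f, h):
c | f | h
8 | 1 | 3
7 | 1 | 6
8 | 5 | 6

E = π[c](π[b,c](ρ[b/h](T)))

Stepwise |·|:
  T → 3
  ρ[b/h](T) → 3
  π[b,c](ρ[b/h](T)) → 3
  π[c](π[b,c](ρ[b/h](T))) → 3

|E| = 3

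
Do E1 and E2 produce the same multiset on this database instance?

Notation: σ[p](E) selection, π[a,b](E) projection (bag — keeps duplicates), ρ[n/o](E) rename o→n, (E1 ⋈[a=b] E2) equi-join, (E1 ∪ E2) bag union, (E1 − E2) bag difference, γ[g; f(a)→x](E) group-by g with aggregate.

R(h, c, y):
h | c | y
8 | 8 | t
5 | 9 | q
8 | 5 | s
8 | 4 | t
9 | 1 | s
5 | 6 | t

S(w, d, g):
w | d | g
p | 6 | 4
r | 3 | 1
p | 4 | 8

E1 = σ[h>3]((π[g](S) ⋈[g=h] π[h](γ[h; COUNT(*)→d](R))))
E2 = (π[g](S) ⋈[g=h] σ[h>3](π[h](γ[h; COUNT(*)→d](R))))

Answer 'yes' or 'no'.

E1 row counts bottom-up:
  S → 3
  π[g](S) → 3
  R → 6
  γ[h; COUNT(*)→d](R) → 3
  π[h](γ[h; COUNT(*)→d](R)) → 3
  (π[g](S) ⋈[g=h] π[h](γ[h; COUNT(*)→d](R))) → 1
  σ[h>3]((π[g](S) ⋈[g=h] π[h](γ[h; COUNT(*)→d](R)))) → 1
E2 row counts bottom-up:
  S → 3
  π[g](S) → 3
  R → 6
  γ[h; COUNT(*)→d](R) → 3
  π[h](γ[h; COUNT(*)→d](R)) → 3
  σ[h>3](π[h](γ[h; COUNT(*)→d](R))) → 3
  (π[g](S) ⋈[g=h] σ[h>3](π[h](γ[h; COUNT(*)→d](R)))) → 1

E1 and E2 produce the same multiset:
g | h
8 | 8

yes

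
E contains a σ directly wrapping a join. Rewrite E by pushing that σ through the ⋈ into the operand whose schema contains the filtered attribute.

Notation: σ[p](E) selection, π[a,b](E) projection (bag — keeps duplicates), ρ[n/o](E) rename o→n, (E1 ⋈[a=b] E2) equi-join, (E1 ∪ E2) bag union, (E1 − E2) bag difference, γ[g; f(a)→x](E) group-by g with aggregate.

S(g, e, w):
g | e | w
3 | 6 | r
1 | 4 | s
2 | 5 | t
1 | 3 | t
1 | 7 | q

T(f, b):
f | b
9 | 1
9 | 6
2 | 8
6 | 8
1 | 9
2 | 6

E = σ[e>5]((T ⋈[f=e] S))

σ filters on e, owned by the right side.
E' = (T ⋈[f=e] σ[e>5](S))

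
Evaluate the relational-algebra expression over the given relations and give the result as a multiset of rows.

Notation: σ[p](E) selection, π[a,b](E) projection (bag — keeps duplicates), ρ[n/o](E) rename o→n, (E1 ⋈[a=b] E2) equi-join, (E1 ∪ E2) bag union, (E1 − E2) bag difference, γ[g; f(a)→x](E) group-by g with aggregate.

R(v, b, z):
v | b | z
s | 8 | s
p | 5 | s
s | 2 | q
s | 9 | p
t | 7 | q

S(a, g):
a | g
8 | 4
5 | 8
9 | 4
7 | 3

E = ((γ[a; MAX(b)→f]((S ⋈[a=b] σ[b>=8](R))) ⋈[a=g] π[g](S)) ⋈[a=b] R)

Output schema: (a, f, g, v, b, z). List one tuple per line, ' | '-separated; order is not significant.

Stepwise |·|:
  S → 4
  R → 5
  σ[b>=8](R) → 2
  (S ⋈[a=b] σ[b>=8](R)) → 2
  γ[a; MAX(b)→f]((S ⋈[a=b] σ[b>=8](R))) → 2
  S → 4
  π[g](S) → 4
  (γ[a; MAX(b)→f]((S ⋈[a=b] σ[b>=8](R))) ⋈[a=g] π[g](S)) → 1
  R → 5
  ((γ[a; MAX(b)→f]((S ⋈[a=b] σ[b>=8](R))) ⋈[a=g] π[g](S)) ⋈[a=b] R) → 1

== RESULT ==
a | f | g | v | b | z
8 | 8 | 8 | s | 8 | s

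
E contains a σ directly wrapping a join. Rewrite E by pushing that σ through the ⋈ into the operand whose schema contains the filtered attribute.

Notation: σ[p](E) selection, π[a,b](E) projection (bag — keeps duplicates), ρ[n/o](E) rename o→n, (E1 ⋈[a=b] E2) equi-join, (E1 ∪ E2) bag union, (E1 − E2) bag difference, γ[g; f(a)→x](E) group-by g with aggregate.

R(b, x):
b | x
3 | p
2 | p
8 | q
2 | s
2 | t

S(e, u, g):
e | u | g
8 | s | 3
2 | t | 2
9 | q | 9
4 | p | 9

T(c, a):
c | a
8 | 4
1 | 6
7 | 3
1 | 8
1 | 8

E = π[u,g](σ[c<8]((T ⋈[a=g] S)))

σ filters on c, owned by the left side.
E' = π[u,g]((σ[c<8](T) ⋈[a=g] S))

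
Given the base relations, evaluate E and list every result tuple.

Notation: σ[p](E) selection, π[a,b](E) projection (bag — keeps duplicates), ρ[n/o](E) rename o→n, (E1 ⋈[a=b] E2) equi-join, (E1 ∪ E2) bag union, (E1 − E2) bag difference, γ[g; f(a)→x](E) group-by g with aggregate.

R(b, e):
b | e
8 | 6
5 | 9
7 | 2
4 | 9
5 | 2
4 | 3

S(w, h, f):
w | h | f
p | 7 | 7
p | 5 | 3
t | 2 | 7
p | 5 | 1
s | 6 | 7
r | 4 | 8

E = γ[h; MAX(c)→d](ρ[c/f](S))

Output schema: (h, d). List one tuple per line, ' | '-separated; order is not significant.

Stepwise |·|:
  S → 6
  ρ[c/f](S) → 6
  γ[h; MAX(c)→d](ρ[c/f](S)) → 5

== RESULT ==
h | d
2 | 7
4 | 8
5 | 3
6 | 7
7 | 7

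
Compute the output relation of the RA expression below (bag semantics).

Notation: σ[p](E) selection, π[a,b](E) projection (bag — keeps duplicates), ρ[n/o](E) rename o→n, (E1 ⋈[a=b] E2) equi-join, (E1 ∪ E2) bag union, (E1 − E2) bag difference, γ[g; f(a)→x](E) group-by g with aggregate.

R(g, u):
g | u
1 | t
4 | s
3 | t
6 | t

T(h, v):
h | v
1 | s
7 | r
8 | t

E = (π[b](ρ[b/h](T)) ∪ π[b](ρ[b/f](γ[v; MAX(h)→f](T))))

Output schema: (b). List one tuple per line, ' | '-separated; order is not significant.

Per-node cardinality:
  T → 3
  ρ[b/h](T) → 3
  π[b](ρ[b/h](T)) → 3
  T → 3
  γ[v; MAX(h)→f](T) → 3
  ρ[b/f](γ[v; MAX(h)→f](T)) → 3
  π[b](ρ[b/f](γ[v; MAX(h)→f](T))) → 3
  (π[b](ρ[b/h](T)) ∪ π[b](ρ[b/f](γ[v; MAX(h)→f](T)))) → 6

== RESULT ==
b
1
1
7
7
8
8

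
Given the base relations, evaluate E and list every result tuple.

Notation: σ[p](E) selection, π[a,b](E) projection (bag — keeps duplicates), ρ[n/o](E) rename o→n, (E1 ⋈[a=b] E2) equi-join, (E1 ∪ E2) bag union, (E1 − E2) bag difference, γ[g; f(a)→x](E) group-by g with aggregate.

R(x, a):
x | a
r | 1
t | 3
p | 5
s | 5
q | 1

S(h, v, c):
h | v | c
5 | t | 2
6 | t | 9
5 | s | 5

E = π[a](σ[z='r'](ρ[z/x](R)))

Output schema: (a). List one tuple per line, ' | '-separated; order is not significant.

Stepwise |·|:
  R → 5
  ρ[z/x](R) → 5
  σ[z='r'](ρ[z/x](R)) → 1
  π[a](σ[z='r'](ρ[z/x](R))) → 1

== RESULT ==
a
1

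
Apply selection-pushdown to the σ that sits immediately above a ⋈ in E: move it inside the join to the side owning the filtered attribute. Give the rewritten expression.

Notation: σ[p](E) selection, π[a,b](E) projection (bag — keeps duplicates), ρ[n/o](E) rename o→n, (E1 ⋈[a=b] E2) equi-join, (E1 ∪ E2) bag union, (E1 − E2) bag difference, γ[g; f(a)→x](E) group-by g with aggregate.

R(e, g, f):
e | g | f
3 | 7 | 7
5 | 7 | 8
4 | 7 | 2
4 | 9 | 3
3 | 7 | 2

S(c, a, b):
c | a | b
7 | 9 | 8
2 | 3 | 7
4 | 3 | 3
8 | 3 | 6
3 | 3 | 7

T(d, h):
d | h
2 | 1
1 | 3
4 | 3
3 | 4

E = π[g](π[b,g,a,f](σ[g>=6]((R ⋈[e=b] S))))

σ filters on g, owned by the left side.
E' = π[g](π[b,g,a,f]((σ[g>=6](R) ⋈[e=b] S)))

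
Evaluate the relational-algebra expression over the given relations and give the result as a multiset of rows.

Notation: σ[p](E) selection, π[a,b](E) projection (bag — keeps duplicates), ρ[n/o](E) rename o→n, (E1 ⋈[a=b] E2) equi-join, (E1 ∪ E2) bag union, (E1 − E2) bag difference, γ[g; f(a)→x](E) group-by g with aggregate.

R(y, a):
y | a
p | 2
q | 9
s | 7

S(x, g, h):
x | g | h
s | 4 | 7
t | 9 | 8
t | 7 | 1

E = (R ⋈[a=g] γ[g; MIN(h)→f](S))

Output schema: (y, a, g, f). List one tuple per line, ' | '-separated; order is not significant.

Subexpression sizes:
  R → 3
  S → 3
  γ[g; MIN(h)→f](S) → 3
  (R ⋈[a=g] γ[g; MIN(h)→f](S)) → 2

== RESULT ==
y | a | g | f
q | 9 | 9 | 8
s | 7 | 7 | 1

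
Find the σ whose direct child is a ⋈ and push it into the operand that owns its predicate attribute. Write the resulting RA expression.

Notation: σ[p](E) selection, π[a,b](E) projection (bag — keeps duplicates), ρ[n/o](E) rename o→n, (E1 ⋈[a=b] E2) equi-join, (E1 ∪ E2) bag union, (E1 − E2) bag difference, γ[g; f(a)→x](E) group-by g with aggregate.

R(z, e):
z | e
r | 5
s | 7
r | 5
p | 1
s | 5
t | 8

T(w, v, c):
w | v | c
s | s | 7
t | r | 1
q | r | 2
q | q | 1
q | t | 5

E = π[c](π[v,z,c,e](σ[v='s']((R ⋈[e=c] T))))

σ filters on v, owned by the right side.
E' = π[c](π[v,z,c,e]((R ⋈[e=c] σ[v='s'](T))))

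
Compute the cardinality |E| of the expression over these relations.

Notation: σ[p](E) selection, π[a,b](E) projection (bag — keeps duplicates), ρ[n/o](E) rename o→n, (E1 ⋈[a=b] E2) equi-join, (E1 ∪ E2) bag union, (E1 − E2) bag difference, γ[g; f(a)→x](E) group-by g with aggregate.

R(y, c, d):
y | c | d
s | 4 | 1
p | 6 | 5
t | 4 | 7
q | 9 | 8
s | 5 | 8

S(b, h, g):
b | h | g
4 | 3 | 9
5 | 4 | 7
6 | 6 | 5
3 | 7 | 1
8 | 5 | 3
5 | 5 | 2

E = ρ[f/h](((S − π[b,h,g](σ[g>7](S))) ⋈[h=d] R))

Per-node cardinality:
  S → 6
  S → 6
  σ[g>7](S) → 1
  π[b,h,g](σ[g>7](S)) → 1
  (S − π[b,h,g](σ[g>7](S))) → 5
  R → 5
  ((S − π[b,h,g](σ[g>7](S))) ⋈[h=d] R) → 3
  ρ[f/h](((S − π[b,h,g](σ[g>7](S))) ⋈[h=d] R)) → 3

|E| = 3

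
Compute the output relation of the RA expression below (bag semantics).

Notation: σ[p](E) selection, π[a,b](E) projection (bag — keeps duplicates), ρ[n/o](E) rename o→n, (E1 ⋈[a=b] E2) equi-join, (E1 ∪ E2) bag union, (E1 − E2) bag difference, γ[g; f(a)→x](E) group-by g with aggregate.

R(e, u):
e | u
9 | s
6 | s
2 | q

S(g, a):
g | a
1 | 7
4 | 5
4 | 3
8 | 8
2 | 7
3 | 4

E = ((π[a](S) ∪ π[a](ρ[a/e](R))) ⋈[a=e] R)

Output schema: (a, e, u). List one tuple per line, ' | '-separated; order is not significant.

Row counts bottom-up:
  S → 6
  π[a](S) → 6
  R → 3
  ρ[a/e](R) → 3
  π[a](ρ[a/e](R)) → 3
  (π[a](S) ∪ π[a](ρ[a/e](R))) → 9
  R → 3
  ((π[a](S) ∪ π[a](ρ[a/e](R))) ⋈[a=e] R) → 3

== RESULT ==
a | e | u
2 | 2 | q
6 | 6 | s
9 | 9 | s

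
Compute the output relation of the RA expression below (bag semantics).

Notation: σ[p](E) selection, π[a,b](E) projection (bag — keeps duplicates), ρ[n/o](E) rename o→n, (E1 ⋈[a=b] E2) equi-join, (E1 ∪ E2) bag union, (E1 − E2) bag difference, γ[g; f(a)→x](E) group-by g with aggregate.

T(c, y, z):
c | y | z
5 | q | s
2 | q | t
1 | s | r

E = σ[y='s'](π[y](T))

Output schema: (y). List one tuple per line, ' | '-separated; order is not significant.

Stepwise |·|:
  T → 3
  π[y](T) → 3
  σ[y='s'](π[y](T)) → 1

== RESULT ==
y
s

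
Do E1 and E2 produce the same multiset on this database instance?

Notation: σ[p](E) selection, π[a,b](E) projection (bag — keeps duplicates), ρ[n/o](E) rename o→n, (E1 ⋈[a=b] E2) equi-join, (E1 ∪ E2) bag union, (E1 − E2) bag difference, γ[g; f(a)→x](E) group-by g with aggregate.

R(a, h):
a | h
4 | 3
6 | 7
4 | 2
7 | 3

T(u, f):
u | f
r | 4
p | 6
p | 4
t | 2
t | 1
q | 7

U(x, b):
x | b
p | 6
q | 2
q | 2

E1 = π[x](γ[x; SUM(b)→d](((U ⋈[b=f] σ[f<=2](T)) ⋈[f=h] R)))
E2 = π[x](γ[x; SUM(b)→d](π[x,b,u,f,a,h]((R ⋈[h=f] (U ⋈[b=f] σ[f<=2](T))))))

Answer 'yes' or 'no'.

E1 subexpression sizes:
  U → 3
  T → 6
  σ[f<=2](T) → 2
  (U ⋈[b=f] σ[f<=2](T)) → 2
  R → 4
  ((U ⋈[b=f] σ[f<=2](T)) ⋈[f=h] R) → 2
  γ[x; SUM(b)→d](((U ⋈[b=f] σ[f<=2](T)) ⋈[f=h] R)) → 1
  π[x](γ[x; SUM(b)→d](((U ⋈[b=f] σ[f<=2](T)) ⋈[f=h] R))) → 1
E2 subexpression sizes:
  R → 4
  U → 3
  T → 6
  σ[f<=2](T) → 2
  (U ⋈[b=f] σ[f<=2](T)) → 2
  (R ⋈[h=f] (U ⋈[b=f] σ[f<=2](T))) → 2
  π[x,b,u,f,a,h]((R ⋈[h=f] (U ⋈[b=f] σ[f<=2](T)))) → 2
  γ[x; SUM(b)→d](π[x,b,u,f,a,h]((R ⋈[h=f] (U ⋈[b=f] σ[f<=2](T))))) → 1
  π[x](γ[x; SUM(b)→d](π[x,b,u,f,a,h]((R ⋈[h=f] (U ⋈[b=f] σ[f<=2](T)))))) → 1

E1 and E2 produce the same multiset:
x
q

yes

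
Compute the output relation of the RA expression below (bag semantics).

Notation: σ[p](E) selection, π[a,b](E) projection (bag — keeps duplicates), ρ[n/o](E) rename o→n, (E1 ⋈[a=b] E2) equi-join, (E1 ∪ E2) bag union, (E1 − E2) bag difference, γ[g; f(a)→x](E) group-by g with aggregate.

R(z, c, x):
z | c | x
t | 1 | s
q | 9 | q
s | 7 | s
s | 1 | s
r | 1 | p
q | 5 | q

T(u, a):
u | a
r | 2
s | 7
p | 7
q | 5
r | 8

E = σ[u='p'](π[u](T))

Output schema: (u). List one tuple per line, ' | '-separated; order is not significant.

Subexpression sizes:
  T → 5
  π[u](T) → 5
  σ[u='p'](π[u](T)) → 1

== RESULT ==
u
p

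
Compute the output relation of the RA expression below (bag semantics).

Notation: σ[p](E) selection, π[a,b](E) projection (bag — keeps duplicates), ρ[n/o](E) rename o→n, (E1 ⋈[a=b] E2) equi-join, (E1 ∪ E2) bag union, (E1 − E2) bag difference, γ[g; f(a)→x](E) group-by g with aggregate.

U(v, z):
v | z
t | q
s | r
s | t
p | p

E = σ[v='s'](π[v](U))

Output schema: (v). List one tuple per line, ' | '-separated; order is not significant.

Per-node cardinality:
  U → 4
  π[v](U) → 4
  σ[v='s'](π[v](U)) → 2

== RESULT ==
v
s
s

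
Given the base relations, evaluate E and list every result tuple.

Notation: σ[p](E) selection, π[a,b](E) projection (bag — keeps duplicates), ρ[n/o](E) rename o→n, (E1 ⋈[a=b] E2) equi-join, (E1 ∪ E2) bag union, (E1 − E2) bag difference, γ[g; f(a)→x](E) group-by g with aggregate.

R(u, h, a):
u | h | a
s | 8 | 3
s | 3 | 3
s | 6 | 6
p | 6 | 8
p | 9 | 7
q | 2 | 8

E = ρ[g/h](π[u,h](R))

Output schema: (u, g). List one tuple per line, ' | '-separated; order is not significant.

Stepwise |·|:
  R → 6
  π[u,h](R) → 6
  ρ[g/h](π[u,h](R)) → 6

== RESULT ==
u | g
p | 6
p | 9
q | 2
s | 3
s | 6
s | 8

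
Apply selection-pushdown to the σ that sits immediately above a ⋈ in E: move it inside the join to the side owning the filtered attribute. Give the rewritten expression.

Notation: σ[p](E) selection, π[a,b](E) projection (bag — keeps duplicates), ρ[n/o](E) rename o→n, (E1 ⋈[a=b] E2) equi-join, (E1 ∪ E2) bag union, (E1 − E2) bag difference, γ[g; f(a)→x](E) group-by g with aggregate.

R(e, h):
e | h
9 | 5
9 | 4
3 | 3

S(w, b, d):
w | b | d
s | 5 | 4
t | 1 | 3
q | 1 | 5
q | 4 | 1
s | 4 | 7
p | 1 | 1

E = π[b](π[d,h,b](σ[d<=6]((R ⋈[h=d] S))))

σ filters on d, owned by the right side.
E' = π[b](π[d,h,b]((R ⋈[h=d] σ[d<=6](S))))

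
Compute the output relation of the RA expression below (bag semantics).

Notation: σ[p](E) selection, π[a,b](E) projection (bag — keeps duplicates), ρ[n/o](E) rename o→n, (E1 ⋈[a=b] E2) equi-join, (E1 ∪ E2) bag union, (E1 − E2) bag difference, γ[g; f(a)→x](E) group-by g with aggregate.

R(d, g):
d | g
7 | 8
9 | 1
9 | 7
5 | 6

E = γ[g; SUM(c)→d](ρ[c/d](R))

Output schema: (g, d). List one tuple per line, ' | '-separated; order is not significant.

Stepwise |·|:
  R → 4
  ρ[c/d](R) → 4
  γ[g; SUM(c)→d](ρ[c/d](R)) → 4

== RESULT ==
g | d
1 | 9
6 | 5
7 | 9
8 | 7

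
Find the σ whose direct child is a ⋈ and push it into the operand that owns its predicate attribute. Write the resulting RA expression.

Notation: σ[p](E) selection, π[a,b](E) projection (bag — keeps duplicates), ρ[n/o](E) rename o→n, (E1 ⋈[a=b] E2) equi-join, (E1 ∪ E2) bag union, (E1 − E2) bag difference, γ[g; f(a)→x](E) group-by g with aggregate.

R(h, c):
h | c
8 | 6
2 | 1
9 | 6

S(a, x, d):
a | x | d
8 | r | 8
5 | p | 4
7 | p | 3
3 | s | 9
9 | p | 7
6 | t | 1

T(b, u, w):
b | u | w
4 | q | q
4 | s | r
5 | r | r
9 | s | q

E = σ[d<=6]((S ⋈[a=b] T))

σ filters on d, owned by the left side.
E' = (σ[d<=6](S) ⋈[a=b] T)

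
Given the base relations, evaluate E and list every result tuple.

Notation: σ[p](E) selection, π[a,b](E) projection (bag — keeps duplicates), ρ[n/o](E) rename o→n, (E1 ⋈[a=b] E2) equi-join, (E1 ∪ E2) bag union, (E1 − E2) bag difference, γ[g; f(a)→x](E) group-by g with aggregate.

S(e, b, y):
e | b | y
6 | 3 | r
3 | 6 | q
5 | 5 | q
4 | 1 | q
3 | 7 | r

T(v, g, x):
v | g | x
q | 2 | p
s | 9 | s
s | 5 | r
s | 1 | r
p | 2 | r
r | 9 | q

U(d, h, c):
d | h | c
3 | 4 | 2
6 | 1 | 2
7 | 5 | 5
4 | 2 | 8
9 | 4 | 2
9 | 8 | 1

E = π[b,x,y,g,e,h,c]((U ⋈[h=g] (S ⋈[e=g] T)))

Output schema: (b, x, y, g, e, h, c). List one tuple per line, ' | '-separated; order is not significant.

Subexpression sizes:
  U → 6
  S → 5
  T → 6
  (S ⋈[e=g] T) → 1
  (U ⋈[h=g] (S ⋈[e=g] T)) → 1
  π[b,x,y,g,e,h,c]((U ⋈[h=g] (S ⋈[e=g] T))) → 1

== RESULT ==
b | x | y | g | e | h | c
5 | r | q | 5 | 5 | 5 | 5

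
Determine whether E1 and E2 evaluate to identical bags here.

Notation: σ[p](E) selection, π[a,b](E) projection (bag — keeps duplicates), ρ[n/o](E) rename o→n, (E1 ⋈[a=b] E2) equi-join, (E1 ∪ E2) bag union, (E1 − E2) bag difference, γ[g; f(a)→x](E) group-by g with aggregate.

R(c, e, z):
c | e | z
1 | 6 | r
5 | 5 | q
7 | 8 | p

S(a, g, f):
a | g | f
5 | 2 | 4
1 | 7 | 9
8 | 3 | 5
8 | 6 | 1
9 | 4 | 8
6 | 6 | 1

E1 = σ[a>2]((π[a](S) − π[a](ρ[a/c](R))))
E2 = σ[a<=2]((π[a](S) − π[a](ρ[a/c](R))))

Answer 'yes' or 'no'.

E1 per-node cardinality:
  S → 6
  π[a](S) → 6
  R → 3
  ρ[a/c](R) → 3
  π[a](ρ[a/c](R)) → 3
  (π[a](S) − π[a](ρ[a/c](R))) → 4
  σ[a>2]((π[a](S) − π[a](ρ[a/c](R)))) → 4
E2 per-node cardinality:
  S → 6
  π[a](S) → 6
  R → 3
  ρ[a/c](R) → 3
  π[a](ρ[a/c](R)) → 3
  (π[a](S) − π[a](ρ[a/c](R))) → 4
  σ[a<=2]((π[a](S) − π[a](ρ[a/c](R)))) → 0

E1 result:
a
6
8
8
9
E2 result:
a
(0 rows)
Witness: (6,) appears 1× in E1 but 0× in E2.

no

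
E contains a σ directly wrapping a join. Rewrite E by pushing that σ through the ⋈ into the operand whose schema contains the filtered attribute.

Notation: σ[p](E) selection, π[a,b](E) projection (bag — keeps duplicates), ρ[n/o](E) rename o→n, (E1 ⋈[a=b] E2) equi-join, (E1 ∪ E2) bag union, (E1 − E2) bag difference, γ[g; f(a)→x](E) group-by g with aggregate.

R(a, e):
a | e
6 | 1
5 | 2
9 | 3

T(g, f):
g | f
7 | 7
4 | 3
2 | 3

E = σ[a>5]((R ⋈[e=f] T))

σ filters on a, owned by the left side.
E' = (σ[a>5](R) ⋈[e=f] T)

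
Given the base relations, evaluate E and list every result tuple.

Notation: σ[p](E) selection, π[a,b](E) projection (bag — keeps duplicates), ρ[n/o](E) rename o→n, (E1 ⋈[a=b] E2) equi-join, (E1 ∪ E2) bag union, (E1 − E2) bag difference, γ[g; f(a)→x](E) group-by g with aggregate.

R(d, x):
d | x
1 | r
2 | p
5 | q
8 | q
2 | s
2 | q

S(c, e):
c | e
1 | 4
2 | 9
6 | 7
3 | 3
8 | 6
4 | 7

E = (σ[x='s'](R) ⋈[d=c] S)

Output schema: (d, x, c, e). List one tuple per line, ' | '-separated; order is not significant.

Per-node cardinality:
  R → 6
  σ[x='s'](R) → 1
  S → 6
  (σ[x='s'](R) ⋈[d=c] S) → 1

== RESULT ==
d | x | c | e
2 | s | 2 | 9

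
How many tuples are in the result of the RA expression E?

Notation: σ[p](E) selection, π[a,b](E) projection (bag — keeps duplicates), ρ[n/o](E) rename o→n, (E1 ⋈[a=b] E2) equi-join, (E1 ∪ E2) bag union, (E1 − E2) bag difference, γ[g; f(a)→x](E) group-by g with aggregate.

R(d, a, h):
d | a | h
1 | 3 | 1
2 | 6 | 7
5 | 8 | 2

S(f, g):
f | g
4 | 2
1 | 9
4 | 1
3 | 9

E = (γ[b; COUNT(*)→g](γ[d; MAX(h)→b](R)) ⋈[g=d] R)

Subexpression sizes:
  R → 3
  γ[d; MAX(h)→b](R) → 3
  γ[b; COUNT(*)→g](γ[d; MAX(h)→b](R)) → 3
  R → 3
  (γ[b; COUNT(*)→g](γ[d; MAX(h)→b](R)) ⋈[g=d] R) → 3

|E| = 3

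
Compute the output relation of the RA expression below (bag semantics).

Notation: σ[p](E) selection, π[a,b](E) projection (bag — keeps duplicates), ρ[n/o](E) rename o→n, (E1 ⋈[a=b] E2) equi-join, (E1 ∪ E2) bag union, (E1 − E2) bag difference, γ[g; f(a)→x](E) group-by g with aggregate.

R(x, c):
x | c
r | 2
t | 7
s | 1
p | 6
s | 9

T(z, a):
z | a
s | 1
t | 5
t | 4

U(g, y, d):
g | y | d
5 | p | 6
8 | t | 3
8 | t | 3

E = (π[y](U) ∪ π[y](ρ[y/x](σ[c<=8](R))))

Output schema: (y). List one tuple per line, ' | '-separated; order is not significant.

Per-node cardinality:
  U → 3
  π[y](U) → 3
  R → 5
  σ[c<=8](R) → 4
  ρ[y/x](σ[c<=8](R)) → 4
  π[y](ρ[y/x](σ[c<=8](R))) → 4
  (π[y](U) ∪ π[y](ρ[y/x](σ[c<=8](R)))) → 7

== RESULT ==
y
p
p
r
s
t
t
t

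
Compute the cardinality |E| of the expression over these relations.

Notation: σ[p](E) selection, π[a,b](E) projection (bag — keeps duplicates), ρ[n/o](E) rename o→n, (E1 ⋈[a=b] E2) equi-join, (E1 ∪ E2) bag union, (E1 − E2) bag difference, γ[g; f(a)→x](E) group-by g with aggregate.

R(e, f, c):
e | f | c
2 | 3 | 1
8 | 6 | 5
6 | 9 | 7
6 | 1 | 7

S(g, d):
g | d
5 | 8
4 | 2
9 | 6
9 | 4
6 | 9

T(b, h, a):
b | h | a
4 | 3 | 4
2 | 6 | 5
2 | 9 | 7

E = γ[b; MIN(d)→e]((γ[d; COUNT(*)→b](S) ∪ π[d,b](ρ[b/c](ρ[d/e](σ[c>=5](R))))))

Per-node cardinality:
  S → 5
  γ[d; COUNT(*)→b](S) → 5
  R → 4
  σ[c>=5](R) → 3
  ρ[d/e](σ[c>=5](R)) → 3
  ρ[b/c](ρ[d/e](σ[c>=5](R))) → 3
  π[d,b](ρ[b/c](ρ[d/e](σ[c>=5](R)))) → 3
  (γ[d; COUNT(*)→b](S) ∪ π[d,b](ρ[b/c](ρ[d/e](σ[c>=5](R))))) → 8
  γ[b; MIN(d)→e]((γ[d; COUNT(*)→b](S) ∪ π[d,b](ρ[b/c](ρ[d/e](σ[c>=5](R)))))) → 3

|E| = 3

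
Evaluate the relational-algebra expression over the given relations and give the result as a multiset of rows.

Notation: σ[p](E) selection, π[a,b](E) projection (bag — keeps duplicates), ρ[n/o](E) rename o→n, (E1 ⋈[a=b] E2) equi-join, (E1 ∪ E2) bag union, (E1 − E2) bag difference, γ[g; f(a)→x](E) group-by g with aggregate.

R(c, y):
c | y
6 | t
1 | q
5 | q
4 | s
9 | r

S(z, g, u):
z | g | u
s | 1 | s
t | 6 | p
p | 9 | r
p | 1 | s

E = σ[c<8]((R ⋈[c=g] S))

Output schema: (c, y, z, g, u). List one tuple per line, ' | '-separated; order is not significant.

Subexpression sizes:
  R → 5
  S → 4
  (R ⋈[c=g] S) → 4
  σ[c<8]((R ⋈[c=g] S)) → 3

== RESULT ==
c | y | z | g | u
1 | q | p | 1 | s
1 | q | s | 1 | s
6 | t | t | 6 | p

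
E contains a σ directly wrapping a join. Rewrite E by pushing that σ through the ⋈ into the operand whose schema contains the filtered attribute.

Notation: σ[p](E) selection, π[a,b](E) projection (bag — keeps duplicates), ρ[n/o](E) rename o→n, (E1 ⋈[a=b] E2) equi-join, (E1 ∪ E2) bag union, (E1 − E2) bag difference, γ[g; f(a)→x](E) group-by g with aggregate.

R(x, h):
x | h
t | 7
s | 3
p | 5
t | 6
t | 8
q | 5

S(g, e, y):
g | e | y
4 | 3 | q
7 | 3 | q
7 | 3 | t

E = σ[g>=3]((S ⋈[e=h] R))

σ filters on g, owned by the left side.
E' = (σ[g>=3](S) ⋈[e=h] R)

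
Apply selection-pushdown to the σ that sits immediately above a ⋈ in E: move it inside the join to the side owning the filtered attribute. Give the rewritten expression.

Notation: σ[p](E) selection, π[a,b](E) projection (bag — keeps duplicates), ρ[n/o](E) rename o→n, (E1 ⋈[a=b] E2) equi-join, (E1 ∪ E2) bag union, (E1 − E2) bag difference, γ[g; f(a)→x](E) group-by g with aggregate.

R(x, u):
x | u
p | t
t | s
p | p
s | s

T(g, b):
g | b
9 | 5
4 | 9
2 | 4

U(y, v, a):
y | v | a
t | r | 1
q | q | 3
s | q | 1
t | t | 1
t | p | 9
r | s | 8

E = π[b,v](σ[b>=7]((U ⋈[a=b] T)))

σ filters on b, owned by the right side.
E' = π[b,v]((U ⋈[a=b] σ[b>=7](T)))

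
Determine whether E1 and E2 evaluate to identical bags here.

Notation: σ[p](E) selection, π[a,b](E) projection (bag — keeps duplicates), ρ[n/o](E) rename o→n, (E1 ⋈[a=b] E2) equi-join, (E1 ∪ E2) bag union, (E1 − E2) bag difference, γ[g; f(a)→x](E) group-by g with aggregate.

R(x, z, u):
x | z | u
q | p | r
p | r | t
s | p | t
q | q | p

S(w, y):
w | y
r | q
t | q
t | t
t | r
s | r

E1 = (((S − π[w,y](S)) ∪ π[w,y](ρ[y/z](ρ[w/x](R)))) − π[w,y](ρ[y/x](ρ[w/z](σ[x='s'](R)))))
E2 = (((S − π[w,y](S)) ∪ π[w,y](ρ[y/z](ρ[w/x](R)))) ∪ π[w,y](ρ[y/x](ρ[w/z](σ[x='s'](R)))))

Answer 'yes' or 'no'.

E1 row counts bottom-up:
  S → 5
  S → 5
  π[w,y](S) → 5
  (S − π[w,y](S)) → 0
  R → 4
  ρ[w/x](R) → 4
  ρ[y/z](ρ[w/x](R)) → 4
  π[w,y](ρ[y/z](ρ[w/x](R))) → 4
  ((S − π[w,y](S)) ∪ π[w,y](ρ[y/z](ρ[w/x](R)))) → 4
  R → 4
  σ[x='s'](R) → 1
  ρ[w/z](σ[x='s'](R)) → 1
  ρ[y/x](ρ[w/z](σ[x='s'](R))) → 1
  π[w,y](ρ[y/x](ρ[w/z](σ[x='s'](R)))) → 1
  (((S − π[w,y](S)) ∪ π[w,y](ρ[y/z](ρ[w/x](R)))) − π[w,y](ρ[y/x](ρ[w/z](σ[x='s'](R))))) → 4
E2 row counts bottom-up:
  S → 5
  S → 5
  π[w,y](S) → 5
  (S − π[w,y](S)) → 0
  R → 4
  ρ[w/x](R) → 4
  ρ[y/z](ρ[w/x](R)) → 4
  π[w,y](ρ[y/z](ρ[w/x](R))) → 4
  ((S − π[w,y](S)) ∪ π[w,y](ρ[y/z](ρ[w/x](R)))) → 4
  R → 4
  σ[x='s'](R) → 1
  ρ[w/z](σ[x='s'](R)) → 1
  ρ[y/x](ρ[w/z](σ[x='s'](R))) → 1
  π[w,y](ρ[y/x](ρ[w/z](σ[x='s'](R)))) → 1
  (((S − π[w,y](S)) ∪ π[w,y](ρ[y/z](ρ[w/x](R)))) ∪ π[w,y](ρ[y/x](ρ[w/z](σ[x='s'](R))))) → 5

E1 result:
w | y
p | r
q | p
q | q
s | p
E2 result:
w | y
p | r
p | s
q | p
q | q
s | p
Witness: ('p', 's') appears 0× in E1 but 1× in E2.

no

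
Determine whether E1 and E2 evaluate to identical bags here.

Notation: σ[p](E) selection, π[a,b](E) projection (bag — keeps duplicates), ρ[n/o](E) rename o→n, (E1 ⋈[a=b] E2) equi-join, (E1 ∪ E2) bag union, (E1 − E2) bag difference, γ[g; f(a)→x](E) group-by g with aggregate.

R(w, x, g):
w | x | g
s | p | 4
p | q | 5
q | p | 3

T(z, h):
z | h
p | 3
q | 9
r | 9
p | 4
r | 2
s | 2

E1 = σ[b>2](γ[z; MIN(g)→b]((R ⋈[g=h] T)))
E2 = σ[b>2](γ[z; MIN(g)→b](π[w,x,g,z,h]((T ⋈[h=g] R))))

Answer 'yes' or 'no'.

E1 per-node cardinality:
  R → 3
  T → 6
  (R ⋈[g=h] T) → 2
  γ[z; MIN(g)→b]((R ⋈[g=h] T)) → 1
  σ[b>2](γ[z; MIN(g)→b]((R ⋈[g=h] T))) → 1
E2 per-node cardinality:
  T → 6
  R → 3
  (T ⋈[h=g] R) → 2
  π[w,x,g,z,h]((T ⋈[h=g] R)) → 2
  γ[z; MIN(g)→b](π[w,x,g,z,h]((T ⋈[h=g] R))) → 1
  σ[b>2](γ[z; MIN(g)→b](π[w,x,g,z,h]((T ⋈[h=g] R)))) → 1

E1 and E2 produce the same multiset:
z | b
p | 3

yes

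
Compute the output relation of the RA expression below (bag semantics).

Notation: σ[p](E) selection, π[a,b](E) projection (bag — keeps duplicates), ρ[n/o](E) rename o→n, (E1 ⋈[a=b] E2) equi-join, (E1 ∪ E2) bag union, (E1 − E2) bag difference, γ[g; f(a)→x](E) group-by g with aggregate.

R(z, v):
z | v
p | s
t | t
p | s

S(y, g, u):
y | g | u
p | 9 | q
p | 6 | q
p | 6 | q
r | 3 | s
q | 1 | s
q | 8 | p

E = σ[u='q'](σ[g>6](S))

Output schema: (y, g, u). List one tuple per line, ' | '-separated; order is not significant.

Stepwise |·|:
  S → 6
  σ[g>6](S) → 2
  σ[u='q'](σ[g>6](S)) → 1

== RESULT ==
y | g | u
p | 9 | q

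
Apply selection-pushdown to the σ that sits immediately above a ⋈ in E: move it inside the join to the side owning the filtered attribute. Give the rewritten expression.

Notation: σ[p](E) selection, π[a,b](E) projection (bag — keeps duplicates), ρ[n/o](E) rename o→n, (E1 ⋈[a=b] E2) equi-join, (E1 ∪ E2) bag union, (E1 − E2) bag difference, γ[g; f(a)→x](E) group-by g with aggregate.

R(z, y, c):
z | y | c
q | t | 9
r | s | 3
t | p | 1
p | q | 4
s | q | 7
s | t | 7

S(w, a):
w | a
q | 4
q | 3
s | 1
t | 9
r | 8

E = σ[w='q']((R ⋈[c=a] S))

σ filters on w, owned by the right side.
E' = (R ⋈[c=a] σ[w='q'](S))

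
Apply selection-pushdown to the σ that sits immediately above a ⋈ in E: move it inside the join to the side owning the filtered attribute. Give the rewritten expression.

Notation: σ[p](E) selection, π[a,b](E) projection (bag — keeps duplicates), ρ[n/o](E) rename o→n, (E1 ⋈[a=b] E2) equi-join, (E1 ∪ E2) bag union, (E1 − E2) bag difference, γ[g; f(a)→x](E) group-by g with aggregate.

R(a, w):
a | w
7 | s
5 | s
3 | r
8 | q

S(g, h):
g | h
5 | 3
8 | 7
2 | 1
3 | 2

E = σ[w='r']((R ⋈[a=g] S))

σ filters on w, owned by the left side.
E' = (σ[w='r'](R) ⋈[a=g] S)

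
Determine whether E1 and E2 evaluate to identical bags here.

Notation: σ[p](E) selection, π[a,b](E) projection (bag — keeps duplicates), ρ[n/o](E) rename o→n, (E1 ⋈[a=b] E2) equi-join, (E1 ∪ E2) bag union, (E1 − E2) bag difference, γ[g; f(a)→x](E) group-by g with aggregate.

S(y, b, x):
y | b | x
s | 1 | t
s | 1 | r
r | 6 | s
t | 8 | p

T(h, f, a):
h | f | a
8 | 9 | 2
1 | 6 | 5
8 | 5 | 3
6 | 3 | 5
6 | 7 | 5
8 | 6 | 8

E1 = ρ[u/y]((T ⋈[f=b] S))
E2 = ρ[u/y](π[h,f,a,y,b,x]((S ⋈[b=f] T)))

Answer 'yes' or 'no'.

E1 stepwise |·|:
  T → 6
  S → 4
  (T ⋈[f=b] S) → 2
  ρ[u/y]((T ⋈[f=b] S)) → 2
E2 stepwise |·|:
  S → 4
  T → 6
  (S ⋈[b=f] T) → 2
  π[h,f,a,y,b,x]((S ⋈[b=f] T)) → 2
  ρ[u/y](π[h,f,a,y,b,x]((S ⋈[b=f] T))) → 2

E1 and E2 produce the same multiset:
h | f | a | u | b | x
1 | 6 | 5 | r | 6 | s
8 | 6 | 8 | r | 6 | s

yes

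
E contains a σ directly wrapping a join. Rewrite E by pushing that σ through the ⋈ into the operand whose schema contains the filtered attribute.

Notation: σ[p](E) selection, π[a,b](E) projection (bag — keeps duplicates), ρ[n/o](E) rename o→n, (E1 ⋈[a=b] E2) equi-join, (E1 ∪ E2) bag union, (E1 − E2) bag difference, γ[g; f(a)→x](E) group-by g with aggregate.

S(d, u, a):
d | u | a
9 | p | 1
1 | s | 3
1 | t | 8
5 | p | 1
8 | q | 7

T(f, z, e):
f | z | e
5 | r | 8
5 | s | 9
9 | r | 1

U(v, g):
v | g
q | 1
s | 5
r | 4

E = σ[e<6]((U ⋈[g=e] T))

σ filters on e, owned by the right side.
E' = (U ⋈[g=e] σ[e<6](T))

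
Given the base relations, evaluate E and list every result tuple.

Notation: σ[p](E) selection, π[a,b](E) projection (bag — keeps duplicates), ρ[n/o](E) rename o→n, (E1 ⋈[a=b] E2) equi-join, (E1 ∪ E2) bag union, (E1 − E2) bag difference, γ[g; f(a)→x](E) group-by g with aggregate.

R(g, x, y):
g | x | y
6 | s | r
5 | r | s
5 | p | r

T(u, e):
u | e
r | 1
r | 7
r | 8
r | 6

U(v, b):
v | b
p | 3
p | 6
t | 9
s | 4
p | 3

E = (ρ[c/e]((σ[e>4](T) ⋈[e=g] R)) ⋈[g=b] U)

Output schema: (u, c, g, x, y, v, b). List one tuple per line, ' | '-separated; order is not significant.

Stepwise |·|:
  T → 4
  σ[e>4](T) → 3
  R → 3
  (σ[e>4](T) ⋈[e=g] R) → 1
  ρ[c/e]((σ[e>4](T) ⋈[e=g] R)) → 1
  U → 5
  (ρ[c/e]((σ[e>4](T) ⋈[e=g] R)) ⋈[g=b] U) → 1

== RESULT ==
u | c | g | x | y | v | b
r | 6 | 6 | s | r | p | 6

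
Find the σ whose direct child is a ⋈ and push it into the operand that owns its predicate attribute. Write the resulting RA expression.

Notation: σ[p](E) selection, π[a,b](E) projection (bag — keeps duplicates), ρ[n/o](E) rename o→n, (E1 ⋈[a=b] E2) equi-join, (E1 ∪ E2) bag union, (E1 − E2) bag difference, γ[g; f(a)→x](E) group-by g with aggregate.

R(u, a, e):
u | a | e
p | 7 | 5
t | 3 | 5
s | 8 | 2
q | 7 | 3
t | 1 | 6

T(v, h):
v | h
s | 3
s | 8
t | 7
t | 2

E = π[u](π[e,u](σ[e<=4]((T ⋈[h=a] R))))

σ filters on e, owned by the right side.
E' = π[u](π[e,u]((T ⋈[h=a] σ[e<=4](R))))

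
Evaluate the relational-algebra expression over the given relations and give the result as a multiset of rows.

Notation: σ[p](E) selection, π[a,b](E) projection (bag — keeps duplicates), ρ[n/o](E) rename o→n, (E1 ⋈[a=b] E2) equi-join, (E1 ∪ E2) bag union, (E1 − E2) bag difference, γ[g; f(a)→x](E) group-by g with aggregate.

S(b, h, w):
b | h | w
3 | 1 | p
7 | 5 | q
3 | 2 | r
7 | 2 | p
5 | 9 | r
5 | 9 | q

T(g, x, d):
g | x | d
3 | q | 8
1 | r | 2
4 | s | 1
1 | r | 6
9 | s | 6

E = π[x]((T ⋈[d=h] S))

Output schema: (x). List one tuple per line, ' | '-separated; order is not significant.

Per-node cardinality:
  T → 5
  S → 6
  (T ⋈[d=h] S) → 3
  π[x]((T ⋈[d=h] S)) → 3

== RESULT ==
x
r
r
s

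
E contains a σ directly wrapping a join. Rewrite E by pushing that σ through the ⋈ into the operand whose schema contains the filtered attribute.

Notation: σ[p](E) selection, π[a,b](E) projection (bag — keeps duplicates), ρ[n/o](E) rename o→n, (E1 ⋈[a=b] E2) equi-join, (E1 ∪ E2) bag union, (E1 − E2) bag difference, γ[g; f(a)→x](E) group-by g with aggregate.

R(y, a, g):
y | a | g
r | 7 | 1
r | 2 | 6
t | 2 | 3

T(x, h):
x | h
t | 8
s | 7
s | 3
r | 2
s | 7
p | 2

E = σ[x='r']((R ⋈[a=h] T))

σ filters on x, owned by the right side.
E' = (R ⋈[a=h] σ[x='r'](T))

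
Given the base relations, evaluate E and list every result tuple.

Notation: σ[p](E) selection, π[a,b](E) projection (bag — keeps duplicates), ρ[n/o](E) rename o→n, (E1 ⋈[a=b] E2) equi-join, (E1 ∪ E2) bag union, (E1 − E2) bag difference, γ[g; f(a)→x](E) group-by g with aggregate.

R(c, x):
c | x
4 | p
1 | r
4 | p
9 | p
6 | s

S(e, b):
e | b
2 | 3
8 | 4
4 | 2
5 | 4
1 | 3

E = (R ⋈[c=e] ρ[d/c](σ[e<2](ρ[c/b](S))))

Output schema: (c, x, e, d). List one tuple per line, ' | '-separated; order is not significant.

Row counts bottom-up:
  R → 5
  S → 5
  ρ[c/b](S) → 5
  σ[e<2](ρ[c/b](S)) → 1
  ρ[d/c](σ[e<2](ρ[c/b](S))) → 1
  (R ⋈[c=e] ρ[d/c](σ[e<2](ρ[c/b](S)))) → 1

== RESULT ==
c | x | e | d
1 | r | 1 | 3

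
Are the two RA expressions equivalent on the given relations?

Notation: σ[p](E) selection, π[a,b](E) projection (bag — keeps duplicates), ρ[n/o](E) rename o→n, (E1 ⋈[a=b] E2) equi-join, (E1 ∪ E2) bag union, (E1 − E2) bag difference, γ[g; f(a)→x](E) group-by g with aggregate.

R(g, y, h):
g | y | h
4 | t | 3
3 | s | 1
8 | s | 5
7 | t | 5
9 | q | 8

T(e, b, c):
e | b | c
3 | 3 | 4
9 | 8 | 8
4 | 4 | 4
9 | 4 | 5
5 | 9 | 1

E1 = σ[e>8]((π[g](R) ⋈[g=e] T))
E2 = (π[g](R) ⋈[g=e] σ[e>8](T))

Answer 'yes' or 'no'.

E1 subexpression sizes:
  R → 5
  π[g](R) → 5
  T → 5
  (π[g](R) ⋈[g=e] T) → 4
  σ[e>8]((π[g](R) ⋈[g=e] T)) → 2
E2 subexpression sizes:
  R → 5
  π[g](R) → 5
  T → 5
  σ[e>8](T) → 2
  (π[g](R) ⋈[g=e] σ[e>8](T)) → 2

E1 and E2 produce the same multiset:
g | e | b | c
9 | 9 | 4 | 5
9 | 9 | 8 | 8

yes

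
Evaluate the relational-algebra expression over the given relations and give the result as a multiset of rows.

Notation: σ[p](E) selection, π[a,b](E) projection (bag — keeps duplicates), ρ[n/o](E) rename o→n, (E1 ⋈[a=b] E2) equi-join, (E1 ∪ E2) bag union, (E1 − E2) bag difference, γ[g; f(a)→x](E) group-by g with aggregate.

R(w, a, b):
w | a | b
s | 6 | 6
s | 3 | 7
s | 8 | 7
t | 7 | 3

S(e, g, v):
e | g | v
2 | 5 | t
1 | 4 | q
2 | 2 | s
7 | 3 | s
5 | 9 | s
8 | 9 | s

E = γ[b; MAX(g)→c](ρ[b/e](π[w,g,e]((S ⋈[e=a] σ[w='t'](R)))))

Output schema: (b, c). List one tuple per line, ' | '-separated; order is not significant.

Subexpression sizes:
  S → 6
  R → 4
  σ[w='t'](R) → 1
  (S ⋈[e=a] σ[w='t'](R)) → 1
  π[w,g,e]((S ⋈[e=a] σ[w='t'](R))) → 1
  ρ[b/e](π[w,g,e]((S ⋈[e=a] σ[w='t'](R)))) → 1
  γ[b; MAX(g)→c](ρ[b/e](π[w,g,e]((S ⋈[e=a] σ[w='t'](R))))) → 1

== RESULT ==
b | c
7 | 3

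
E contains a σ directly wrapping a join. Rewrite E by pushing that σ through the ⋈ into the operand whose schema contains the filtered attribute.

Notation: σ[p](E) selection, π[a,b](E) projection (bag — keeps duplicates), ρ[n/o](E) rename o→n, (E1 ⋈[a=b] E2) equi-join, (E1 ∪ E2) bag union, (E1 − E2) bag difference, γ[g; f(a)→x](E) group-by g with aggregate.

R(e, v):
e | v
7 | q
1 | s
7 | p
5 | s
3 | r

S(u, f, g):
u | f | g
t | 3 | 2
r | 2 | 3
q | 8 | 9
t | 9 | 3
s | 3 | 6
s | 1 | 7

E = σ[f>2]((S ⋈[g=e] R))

σ filters on f, owned by the left side.
E' = (σ[f>2](S) ⋈[g=e] R)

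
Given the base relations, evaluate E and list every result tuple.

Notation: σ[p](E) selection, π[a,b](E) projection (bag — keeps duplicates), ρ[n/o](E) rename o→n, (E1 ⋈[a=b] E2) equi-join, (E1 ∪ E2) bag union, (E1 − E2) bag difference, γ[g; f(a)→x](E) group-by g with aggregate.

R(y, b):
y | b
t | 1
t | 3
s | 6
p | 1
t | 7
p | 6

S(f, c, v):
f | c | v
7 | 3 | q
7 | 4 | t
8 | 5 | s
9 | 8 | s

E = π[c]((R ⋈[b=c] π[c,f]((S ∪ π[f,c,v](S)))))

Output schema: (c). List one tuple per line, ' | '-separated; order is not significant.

Row counts bottom-up:
  R → 6
  S → 4
  S → 4
  π[f,c,v](S) → 4
  (S ∪ π[f,c,v](S)) → 8
  π[c,f]((S ∪ π[f,c,v](S))) → 8
  (R ⋈[b=c] π[c,f]((S ∪ π[f,c,v](S)))) → 2
  π[c]((R ⋈[b=c] π[c,f]((S ∪ π[f,c,v](S))))) → 2

== RESULT ==
c
3
3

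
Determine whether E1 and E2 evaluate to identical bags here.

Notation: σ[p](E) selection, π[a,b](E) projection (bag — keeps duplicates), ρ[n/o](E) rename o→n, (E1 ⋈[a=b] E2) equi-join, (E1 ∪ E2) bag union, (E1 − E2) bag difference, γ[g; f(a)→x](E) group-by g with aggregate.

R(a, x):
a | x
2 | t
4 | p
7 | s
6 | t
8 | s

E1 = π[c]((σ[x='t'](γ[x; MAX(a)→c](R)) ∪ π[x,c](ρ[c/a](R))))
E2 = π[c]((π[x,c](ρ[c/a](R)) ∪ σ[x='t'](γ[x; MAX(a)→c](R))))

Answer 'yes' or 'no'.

E1 row counts bottom-up:
  R → 5
  γ[x; MAX(a)→c](R) → 3
  σ[x='t'](γ[x; MAX(a)→c](R)) → 1
  R → 5
  ρ[c/a](R) → 5
  π[x,c](ρ[c/a](R)) → 5
  (σ[x='t'](γ[x; MAX(a)→c](R)) ∪ π[x,c](ρ[c/a](R))) → 6
  π[c]((σ[x='t'](γ[x; MAX(a)→c](R)) ∪ π[x,c](ρ[c/a](R)))) → 6
E2 row counts bottom-up:
  R → 5
  ρ[c/a](R) → 5
  π[x,c](ρ[c/a](R)) → 5
  R → 5
  γ[x; MAX(a)→c](R) → 3
  σ[x='t'](γ[x; MAX(a)→c](R)) → 1
  (π[x,c](ρ[c/a](R)) ∪ σ[x='t'](γ[x; MAX(a)→c](R))) → 6
  π[c]((π[x,c](ρ[c/a](R)) ∪ σ[x='t'](γ[x; MAX(a)→c](R)))) → 6

E1 and E2 produce the same multiset:
c
2
4
6
6
7
8

yes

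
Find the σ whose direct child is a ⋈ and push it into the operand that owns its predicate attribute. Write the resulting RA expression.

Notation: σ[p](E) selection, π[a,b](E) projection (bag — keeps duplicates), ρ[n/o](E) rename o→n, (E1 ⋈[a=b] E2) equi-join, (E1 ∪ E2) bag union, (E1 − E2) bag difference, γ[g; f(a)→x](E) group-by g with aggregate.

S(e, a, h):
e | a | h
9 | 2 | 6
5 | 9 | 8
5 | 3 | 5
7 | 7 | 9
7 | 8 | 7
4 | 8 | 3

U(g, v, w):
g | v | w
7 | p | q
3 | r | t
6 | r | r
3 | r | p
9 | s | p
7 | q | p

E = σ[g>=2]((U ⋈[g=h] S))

σ filters on g, owned by the left side.
E' = (σ[g>=2](U) ⋈[g=h] S)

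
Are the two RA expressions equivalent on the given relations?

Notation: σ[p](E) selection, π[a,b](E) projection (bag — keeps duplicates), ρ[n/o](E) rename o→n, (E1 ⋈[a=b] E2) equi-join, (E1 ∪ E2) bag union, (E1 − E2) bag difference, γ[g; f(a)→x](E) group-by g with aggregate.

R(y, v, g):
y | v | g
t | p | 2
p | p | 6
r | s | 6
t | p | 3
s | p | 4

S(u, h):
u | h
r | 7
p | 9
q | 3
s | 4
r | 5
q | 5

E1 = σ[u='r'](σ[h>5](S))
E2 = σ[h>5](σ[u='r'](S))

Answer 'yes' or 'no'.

E1 stepwise |·|:
  S → 6
  σ[h>5](S) → 2
  σ[u='r'](σ[h>5](S)) → 1
E2 stepwise |·|:
  S → 6
  σ[u='r'](S) → 2
  σ[h>5](σ[u='r'](S)) → 1

E1 and E2 produce the same multiset:
u | h
r | 7

yes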